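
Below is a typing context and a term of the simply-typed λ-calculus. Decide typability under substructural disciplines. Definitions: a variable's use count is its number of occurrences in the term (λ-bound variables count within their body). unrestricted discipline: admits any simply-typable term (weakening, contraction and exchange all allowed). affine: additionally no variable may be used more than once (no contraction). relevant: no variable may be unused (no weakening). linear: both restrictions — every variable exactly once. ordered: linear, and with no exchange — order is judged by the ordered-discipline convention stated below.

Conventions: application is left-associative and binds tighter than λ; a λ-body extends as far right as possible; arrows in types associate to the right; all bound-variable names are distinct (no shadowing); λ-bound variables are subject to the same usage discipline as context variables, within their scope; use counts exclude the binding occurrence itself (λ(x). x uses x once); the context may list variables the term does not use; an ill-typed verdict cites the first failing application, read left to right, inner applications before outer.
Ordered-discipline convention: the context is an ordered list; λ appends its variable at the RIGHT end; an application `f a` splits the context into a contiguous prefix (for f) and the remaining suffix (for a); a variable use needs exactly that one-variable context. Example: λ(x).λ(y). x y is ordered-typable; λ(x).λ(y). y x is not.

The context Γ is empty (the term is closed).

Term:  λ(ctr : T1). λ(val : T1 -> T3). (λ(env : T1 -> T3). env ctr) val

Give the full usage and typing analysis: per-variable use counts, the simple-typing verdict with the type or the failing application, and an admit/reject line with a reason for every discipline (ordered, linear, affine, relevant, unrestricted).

variable uses: ctr (bound): 1; val (bound): 1; env (bound): 1
uses in reading order: env, ctr, val
typing: the term checks, with type T1 -> (T1 -> T3) -> T3
ordered: ✗, no ordered split (uses run env, ctr, val)
linear: ✓, each of ctr, val, env used exactly once
affine: ✓, none of ctr, val, env used more than once
relevant: ✓, ctr, val, env: all used, weakening unneeded
unrestricted: ✓, typability at T1 -> (T1 -> T3) -> T3 is all that's needed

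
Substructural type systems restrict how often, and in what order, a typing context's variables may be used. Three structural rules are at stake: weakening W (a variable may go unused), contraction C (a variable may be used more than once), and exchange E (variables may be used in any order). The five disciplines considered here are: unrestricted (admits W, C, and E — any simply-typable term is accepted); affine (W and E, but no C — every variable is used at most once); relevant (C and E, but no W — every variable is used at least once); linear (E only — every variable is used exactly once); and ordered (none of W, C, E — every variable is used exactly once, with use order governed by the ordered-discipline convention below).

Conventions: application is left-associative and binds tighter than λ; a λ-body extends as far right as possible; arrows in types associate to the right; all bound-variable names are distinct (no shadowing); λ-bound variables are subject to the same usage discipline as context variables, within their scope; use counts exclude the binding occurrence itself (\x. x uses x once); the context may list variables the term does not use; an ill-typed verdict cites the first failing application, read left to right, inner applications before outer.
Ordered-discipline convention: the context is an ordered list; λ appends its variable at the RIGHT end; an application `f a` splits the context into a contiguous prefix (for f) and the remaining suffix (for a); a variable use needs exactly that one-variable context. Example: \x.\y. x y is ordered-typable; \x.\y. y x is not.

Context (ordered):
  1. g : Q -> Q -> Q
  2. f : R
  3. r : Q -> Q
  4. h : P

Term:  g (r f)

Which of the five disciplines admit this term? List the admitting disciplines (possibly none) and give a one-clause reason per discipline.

accepted by: none
usage: g ×1; f ×1; r ×1; h ×0
order of uses: g, r, f
typing: ill-typed: argument of type R where Q is required
ordered: ✗, not simply typable
linear: ✗, fails simple typing
affine: ✗, a type mismatch blocks all five
relevant: ✗, the type mismatch rejects it
unrestricted: ✗, not simply typable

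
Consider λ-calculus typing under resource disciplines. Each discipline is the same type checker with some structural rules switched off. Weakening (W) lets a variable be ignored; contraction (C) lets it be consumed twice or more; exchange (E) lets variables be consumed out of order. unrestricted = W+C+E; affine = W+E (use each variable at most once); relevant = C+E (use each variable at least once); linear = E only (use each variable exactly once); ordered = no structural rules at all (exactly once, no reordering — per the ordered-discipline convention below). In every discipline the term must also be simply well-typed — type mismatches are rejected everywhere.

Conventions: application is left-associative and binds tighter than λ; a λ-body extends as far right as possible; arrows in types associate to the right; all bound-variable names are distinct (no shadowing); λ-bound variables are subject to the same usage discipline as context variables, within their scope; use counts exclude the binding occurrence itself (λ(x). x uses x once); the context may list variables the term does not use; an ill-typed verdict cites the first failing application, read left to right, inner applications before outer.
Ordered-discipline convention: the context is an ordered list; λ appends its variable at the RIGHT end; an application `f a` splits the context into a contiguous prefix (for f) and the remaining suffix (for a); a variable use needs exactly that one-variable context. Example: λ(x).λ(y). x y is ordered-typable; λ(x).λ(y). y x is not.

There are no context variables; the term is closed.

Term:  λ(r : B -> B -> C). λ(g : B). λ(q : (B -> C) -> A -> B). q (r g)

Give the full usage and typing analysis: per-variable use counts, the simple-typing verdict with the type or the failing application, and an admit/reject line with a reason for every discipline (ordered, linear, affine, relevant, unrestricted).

counts: r (bound) ×1, g (bound) ×1, q (bound) ×1
left-to-right use order: q, r, g
typing: well-typed — term : (B -> B -> C) -> B -> ((B -> C) -> A -> B) -> A -> B
ordered: ✗, no ordered split (uses run q, r, g)
linear: ✓, r, g, q: one use apiece
affine: ✓, none of r, g, q used more than once
relevant: ✓, every one of r, g, q appears
unrestricted: ✓, well-typed at (B -> B -> C) -> B -> ((B -> C) -> A -> B) -> A -> B; no restrictions here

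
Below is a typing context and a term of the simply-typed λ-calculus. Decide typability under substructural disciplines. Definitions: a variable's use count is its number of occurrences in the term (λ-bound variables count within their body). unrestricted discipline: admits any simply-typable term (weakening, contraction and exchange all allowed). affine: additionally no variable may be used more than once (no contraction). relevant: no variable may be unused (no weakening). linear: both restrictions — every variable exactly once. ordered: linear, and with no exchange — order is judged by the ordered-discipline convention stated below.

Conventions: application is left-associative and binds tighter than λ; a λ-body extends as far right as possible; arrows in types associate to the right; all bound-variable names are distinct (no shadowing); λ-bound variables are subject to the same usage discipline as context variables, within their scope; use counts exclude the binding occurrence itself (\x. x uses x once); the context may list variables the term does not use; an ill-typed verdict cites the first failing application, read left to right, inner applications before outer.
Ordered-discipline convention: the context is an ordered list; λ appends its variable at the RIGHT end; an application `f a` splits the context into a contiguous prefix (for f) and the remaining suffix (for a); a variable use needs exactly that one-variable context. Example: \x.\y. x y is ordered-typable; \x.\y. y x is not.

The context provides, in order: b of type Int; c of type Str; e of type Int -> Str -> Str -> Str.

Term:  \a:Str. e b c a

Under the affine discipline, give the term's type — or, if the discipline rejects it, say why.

term : Str -> Str
counts: b=1; c=1; e=1; a [bound]=1
order of uses: e, b, c, a
typing: ✓ — Str -> Str
per-discipline verdicts: ordered ✗ · linear ✓ · affine ✓ · relevant ✓ · unrestricted ✓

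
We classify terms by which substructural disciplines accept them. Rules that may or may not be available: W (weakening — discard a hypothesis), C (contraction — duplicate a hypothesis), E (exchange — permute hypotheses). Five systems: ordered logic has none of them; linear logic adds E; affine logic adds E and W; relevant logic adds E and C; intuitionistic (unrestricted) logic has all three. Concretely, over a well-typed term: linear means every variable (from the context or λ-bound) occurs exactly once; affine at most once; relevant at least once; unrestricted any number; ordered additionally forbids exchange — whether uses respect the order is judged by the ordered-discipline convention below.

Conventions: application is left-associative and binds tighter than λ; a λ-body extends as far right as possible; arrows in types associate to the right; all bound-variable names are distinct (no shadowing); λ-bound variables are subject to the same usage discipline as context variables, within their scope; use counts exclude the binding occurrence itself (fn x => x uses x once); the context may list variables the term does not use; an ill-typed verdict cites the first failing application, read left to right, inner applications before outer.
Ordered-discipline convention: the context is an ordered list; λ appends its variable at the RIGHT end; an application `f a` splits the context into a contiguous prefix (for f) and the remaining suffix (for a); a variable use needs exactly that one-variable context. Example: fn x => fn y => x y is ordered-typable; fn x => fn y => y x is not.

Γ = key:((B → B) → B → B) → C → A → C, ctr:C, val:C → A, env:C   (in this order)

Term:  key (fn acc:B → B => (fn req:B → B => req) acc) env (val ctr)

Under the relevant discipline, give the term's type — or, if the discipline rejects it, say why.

term : C
counts: key: 1; ctr: 1; val: 1; env: 1; acc (λ-bound): 1; req (λ-bound): 1
uses in reading order: key, req, acc, env, val, ctr
typing: well-typed at C
per-discipline verdicts: ordered ✗; linear ✓; affine ✓; relevant ✓; unrestricted ✓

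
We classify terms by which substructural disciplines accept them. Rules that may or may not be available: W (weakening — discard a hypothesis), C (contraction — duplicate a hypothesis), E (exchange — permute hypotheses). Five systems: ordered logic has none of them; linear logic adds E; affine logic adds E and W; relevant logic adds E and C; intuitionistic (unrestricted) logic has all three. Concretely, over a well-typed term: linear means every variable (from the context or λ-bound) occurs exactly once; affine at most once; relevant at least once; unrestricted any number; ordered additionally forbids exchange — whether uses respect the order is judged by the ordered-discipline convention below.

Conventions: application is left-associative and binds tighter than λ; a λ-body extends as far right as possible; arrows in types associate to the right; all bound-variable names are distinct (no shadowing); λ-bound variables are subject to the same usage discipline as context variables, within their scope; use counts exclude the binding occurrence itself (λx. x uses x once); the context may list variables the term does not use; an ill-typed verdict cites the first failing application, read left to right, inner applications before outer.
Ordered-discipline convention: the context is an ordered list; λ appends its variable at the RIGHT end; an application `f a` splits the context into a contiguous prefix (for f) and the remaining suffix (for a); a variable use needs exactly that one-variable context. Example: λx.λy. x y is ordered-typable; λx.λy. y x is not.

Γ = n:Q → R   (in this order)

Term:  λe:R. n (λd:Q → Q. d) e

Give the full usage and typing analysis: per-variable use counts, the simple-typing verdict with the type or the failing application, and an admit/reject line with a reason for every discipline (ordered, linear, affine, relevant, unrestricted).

counts: n: 1×; e (bound): 1×; d (bound): 1×
use order (left to right): n, d, e
typing: ill-typed: an application expects Q but receives (Q → Q) → Q → Q
ordered: ✗, the type mismatch rejects it
linear: ✗, not simply typable
affine: ✗, fails simple typing
relevant: ✗, a type mismatch blocks all five
unrestricted: ✗, the type mismatch rejects it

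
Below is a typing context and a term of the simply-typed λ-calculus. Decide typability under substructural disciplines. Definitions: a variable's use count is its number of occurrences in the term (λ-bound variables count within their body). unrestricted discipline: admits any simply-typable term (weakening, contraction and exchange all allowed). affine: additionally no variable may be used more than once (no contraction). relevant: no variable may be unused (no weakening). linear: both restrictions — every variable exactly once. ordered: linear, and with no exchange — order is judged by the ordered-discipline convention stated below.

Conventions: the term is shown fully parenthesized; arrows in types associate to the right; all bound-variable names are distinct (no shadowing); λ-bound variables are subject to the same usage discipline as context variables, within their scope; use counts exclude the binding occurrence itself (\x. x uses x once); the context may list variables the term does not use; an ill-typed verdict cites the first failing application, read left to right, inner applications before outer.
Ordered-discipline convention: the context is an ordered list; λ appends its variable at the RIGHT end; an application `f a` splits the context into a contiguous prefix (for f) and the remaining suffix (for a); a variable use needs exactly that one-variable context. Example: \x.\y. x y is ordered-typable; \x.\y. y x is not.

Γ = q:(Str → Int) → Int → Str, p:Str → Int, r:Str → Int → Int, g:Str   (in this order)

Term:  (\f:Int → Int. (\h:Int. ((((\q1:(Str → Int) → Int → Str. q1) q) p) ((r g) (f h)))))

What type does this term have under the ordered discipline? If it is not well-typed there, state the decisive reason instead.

term : (Int → Int) → Int → Str
variable uses: q=1, p=1, r=1, g=1, f (λ-bound)=1, h (λ-bound)=1, q1 (λ-bound)=1
uses in reading order: q1, q, p, r, g, f, h
typing: well-typed at (Int → Int) → Int → Str
summary: ordered ✓ | linear ✓ | affine ✓ | relevant ✓ | unrestricted ✓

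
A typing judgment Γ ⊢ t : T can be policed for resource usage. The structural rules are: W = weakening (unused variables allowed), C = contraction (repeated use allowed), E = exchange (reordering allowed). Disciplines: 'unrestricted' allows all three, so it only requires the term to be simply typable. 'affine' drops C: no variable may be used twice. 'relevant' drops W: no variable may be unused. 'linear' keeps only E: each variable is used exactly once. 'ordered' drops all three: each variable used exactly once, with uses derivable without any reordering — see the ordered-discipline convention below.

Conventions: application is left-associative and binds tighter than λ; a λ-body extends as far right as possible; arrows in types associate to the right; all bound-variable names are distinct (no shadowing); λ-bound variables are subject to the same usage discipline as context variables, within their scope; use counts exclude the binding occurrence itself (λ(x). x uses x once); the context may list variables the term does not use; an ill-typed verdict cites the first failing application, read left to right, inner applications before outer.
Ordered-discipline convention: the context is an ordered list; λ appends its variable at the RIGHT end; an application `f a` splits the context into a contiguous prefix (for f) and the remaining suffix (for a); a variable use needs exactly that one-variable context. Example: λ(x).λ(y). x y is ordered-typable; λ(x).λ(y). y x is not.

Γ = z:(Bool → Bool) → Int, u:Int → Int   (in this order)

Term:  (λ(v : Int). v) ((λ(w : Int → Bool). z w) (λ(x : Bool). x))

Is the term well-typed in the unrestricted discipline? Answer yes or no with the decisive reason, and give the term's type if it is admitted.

no — fails simple typing
counts: z: 1, u: 0, v (bound): 1, w (bound): 1, x (bound): 1
uses in reading order: v, z, w, x
typing: ill-typed: argument of type Int → Bool where Bool → Bool is required
per-discipline verdicts: ordered ✗, linear ✗, affine ✗, relevant ✗, unrestricted ✗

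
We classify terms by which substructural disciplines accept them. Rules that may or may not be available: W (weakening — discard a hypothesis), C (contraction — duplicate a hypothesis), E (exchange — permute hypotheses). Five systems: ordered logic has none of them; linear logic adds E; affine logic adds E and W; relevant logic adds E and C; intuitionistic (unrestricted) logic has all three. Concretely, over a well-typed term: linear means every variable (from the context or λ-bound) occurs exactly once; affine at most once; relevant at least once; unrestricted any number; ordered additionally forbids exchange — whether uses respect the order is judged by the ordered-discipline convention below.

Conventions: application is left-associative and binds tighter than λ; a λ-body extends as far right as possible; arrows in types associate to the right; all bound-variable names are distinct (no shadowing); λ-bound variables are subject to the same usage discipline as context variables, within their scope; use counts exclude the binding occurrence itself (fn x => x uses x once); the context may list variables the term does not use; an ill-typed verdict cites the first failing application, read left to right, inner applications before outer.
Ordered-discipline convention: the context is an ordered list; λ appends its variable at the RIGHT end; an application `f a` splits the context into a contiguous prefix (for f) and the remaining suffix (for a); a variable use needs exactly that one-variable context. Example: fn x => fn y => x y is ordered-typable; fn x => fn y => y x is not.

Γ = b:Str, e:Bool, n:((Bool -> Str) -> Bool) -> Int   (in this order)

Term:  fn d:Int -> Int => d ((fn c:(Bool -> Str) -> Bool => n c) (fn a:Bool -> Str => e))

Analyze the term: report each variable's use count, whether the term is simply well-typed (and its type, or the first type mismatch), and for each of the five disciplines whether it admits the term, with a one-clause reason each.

variable uses: b=0, e=1, n=1, d [bound]=1, c [bound]=1, a [bound]=0
use order (left to right): d, n, c, e
typing: well-typed at (Int -> Int) -> Int
ordered: ✗, b, a left unused
linear: ✗, b, a left unused
affine: ✓, none of b, e, n, d, c, a used more than once
relevant: ✗, b, a left unused
unrestricted: ✓, well-typed at (Int -> Int) -> Int; no restrictions here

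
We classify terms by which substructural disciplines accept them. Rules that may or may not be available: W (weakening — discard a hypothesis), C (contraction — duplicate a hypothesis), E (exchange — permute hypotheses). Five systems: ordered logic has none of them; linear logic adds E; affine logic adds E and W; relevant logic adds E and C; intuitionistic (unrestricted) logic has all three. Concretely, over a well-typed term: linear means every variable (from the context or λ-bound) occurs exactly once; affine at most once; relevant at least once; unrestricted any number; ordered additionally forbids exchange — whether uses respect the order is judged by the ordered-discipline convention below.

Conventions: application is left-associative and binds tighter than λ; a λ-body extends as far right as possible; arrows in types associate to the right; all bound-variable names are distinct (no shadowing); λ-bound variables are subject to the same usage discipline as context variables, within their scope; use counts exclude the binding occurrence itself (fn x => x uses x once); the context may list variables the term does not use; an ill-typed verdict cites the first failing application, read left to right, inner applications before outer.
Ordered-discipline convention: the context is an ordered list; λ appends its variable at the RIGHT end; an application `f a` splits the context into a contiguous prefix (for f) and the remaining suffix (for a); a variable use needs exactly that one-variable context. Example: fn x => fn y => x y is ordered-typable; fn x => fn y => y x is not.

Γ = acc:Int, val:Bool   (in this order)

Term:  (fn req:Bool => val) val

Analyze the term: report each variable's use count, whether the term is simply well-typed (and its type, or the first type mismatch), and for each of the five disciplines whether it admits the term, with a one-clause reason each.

variable uses: acc: 0×, val: 2×, req (λ-bound): 0×
use order (left to right): val, val
typing: well-typed — term : Bool
ordered: ✗, repeated use of val ×2; unused: acc, req — weakening required
linear: ✗, repeated use of val ×2; unused: acc, req — weakening required
affine: ✗, repeated use of val ×2
relevant: ✗, unused: acc, req — weakening required
unrestricted: ✓, typability at Bool is all that's needed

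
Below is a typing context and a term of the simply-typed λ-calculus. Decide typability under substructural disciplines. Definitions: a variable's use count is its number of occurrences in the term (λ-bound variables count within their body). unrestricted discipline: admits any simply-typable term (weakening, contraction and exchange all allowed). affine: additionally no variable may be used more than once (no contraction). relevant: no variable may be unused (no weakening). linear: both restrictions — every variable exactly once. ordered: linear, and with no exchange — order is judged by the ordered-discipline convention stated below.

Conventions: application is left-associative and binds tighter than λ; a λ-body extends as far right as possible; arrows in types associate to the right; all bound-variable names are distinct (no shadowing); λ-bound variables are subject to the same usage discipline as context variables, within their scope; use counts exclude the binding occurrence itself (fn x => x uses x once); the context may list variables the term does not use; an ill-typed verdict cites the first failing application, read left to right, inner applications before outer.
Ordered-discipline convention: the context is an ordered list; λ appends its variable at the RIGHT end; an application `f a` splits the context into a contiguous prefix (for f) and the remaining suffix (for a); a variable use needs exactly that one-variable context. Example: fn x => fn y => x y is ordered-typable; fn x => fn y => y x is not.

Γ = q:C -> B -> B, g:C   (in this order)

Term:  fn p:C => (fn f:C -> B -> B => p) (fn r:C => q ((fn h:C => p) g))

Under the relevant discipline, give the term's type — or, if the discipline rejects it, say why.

not well-typed under relevant — f, r, h never used (weakening)
variable uses: q=1, g=1, p (bound)=2, f (bound)=0, r (bound)=0, h (bound)=0
use order (left to right): p, q, p, g
typing: well-typed at C -> C
summary: ordered ✗; linear ✗; affine ✗; relevant ✗; unrestricted ✓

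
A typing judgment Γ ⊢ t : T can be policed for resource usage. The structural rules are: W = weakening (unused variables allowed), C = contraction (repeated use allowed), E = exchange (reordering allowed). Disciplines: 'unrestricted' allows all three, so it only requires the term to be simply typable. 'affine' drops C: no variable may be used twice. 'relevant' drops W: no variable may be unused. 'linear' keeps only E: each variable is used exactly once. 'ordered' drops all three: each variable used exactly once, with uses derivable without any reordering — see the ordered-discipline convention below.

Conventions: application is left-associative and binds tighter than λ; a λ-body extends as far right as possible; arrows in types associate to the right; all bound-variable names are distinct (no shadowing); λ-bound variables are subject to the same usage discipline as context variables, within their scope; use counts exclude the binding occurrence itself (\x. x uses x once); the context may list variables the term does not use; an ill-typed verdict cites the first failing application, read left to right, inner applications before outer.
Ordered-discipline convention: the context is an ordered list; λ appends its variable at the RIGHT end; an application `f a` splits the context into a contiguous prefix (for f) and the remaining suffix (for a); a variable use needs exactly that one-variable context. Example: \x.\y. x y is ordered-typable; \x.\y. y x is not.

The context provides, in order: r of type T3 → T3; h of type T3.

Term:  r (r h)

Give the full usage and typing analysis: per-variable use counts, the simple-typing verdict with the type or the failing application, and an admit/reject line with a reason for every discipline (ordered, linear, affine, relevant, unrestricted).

counts: r: 2×; h: 1×
use order (left to right): r, r, h
typing: ✓ — T3
ordered: ✗, r ×2 used more than once (contraction)
linear: ✗, r ×2 used more than once (contraction)
affine: ✗, r ×2 used more than once (contraction)
relevant: ✓, r, h: all used, weakening unneeded
unrestricted: ✓, simply typable at T3; W, C, E all held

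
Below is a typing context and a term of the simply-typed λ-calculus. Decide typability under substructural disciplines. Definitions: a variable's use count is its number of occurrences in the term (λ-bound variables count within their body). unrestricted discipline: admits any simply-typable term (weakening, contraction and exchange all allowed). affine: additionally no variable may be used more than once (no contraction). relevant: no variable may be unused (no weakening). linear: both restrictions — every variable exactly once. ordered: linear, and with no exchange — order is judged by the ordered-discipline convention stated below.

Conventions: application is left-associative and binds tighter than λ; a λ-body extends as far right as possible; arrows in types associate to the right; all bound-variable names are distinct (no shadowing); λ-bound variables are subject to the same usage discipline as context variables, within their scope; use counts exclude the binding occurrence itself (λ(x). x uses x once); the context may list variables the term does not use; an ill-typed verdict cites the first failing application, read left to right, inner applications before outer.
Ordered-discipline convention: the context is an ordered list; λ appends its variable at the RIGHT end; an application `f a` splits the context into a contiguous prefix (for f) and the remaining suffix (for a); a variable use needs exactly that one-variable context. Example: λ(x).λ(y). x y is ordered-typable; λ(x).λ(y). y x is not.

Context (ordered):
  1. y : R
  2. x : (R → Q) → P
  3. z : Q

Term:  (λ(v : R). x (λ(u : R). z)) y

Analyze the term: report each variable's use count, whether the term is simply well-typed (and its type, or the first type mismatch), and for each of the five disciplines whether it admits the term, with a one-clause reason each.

counts: y: 1×, x: 1×, z: 1×, v (bound): 0×, u (bound): 0×
order of uses: x, z, y
typing: the term checks, with type P
ordered: ✗, v, u never used (weakening)
linear: ✗, v, u never used (weakening)
affine: ✓, y, x, z, v, u: no repeats, contraction unneeded
relevant: ✗, v, u never used (weakening)
unrestricted: ✓, simply typable at P; W, C, E all held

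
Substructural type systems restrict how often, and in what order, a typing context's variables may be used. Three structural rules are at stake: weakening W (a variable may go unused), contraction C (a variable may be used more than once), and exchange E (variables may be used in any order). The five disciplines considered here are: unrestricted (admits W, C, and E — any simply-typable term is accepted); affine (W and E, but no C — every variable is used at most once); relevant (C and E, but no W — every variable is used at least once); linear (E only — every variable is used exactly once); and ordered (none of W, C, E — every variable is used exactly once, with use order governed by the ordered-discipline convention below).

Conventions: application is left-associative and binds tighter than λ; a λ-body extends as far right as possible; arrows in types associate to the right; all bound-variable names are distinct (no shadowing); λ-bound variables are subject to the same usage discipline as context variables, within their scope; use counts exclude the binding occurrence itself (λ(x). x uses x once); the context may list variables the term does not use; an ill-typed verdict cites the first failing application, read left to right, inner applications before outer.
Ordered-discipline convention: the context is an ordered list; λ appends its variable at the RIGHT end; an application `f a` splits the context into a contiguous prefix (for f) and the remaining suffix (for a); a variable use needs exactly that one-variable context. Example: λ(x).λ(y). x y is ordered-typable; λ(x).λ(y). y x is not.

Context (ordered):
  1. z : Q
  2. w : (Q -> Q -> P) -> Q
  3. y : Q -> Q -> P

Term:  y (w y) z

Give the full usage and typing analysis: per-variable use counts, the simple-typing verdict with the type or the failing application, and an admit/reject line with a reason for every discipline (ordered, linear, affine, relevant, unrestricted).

variable uses: z=1, w=1, y=2
left-to-right use order: y, w, y, z
typing: well-typed — term : P
ordered ✗ (uses contraction: y ×2)
linear ✗ (uses contraction: y ×2)
affine ✗ (uses contraction: y ×2)
relevant ✓ (none of z, w, y goes unused)
unrestricted ✓ (simply typable at P; W, C, E all held)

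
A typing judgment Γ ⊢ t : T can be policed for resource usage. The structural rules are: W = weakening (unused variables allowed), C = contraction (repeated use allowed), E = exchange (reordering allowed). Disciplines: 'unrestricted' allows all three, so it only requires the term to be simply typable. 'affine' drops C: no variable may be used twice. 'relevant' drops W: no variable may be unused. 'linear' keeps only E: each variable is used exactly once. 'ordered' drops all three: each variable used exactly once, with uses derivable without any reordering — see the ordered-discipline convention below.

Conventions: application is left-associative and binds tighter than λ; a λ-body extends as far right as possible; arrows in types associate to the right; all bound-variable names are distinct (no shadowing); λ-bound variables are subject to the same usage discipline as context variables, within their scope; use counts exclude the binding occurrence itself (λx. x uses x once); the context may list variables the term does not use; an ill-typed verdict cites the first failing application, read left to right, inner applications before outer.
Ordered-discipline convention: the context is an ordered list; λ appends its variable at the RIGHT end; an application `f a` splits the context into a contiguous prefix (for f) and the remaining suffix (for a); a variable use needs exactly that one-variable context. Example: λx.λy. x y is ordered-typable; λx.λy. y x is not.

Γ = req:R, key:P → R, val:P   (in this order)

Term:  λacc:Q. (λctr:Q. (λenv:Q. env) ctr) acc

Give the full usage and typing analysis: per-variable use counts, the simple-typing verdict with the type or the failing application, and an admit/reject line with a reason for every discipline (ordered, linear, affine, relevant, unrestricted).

usage: req=0; key=0; val=0; acc (λ-bound)=1; ctr (λ-bound)=1; env (λ-bound)=1
use order (left to right): env, ctr, acc
typing: the term checks, with type Q → Q
ordered ✗ (needs weakening: req, key, val unused)
linear ✗ (needs weakening: req, key, val unused)
affine ✓ (req, key, val, acc, ctr, env: no repeats, contraction unneeded)
relevant ✗ (needs weakening: req, key, val unused)
unrestricted ✓ (type-checks (Q → Q) and nothing is barred)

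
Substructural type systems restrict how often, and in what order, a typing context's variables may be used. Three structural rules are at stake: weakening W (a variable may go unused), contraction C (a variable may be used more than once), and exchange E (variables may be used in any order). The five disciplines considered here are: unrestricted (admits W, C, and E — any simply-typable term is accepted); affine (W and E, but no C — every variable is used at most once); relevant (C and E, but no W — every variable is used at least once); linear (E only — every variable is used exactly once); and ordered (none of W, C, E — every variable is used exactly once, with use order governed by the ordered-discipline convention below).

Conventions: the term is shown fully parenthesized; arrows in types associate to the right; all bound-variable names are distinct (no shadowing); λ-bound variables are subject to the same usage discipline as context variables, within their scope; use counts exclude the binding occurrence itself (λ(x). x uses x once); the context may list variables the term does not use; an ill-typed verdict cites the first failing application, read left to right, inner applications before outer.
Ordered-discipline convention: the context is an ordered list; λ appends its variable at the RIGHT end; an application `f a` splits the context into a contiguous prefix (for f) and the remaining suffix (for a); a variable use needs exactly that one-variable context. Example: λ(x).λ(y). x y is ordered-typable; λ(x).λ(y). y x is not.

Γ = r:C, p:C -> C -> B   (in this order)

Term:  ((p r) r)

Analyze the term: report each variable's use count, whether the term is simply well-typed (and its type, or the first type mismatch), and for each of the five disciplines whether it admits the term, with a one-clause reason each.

usage: r: 2×; p: 1×
left-to-right use order: p, r, r
typing: the term checks, with type B
ordered: ✗ — repeated use of r ×2
linear: ✗ — repeated use of r ×2
affine: ✗ — repeated use of r ×2
relevant: ✓ — r, p: all used, weakening unneeded
unrestricted: ✓ — type-checks (B) and nothing is barred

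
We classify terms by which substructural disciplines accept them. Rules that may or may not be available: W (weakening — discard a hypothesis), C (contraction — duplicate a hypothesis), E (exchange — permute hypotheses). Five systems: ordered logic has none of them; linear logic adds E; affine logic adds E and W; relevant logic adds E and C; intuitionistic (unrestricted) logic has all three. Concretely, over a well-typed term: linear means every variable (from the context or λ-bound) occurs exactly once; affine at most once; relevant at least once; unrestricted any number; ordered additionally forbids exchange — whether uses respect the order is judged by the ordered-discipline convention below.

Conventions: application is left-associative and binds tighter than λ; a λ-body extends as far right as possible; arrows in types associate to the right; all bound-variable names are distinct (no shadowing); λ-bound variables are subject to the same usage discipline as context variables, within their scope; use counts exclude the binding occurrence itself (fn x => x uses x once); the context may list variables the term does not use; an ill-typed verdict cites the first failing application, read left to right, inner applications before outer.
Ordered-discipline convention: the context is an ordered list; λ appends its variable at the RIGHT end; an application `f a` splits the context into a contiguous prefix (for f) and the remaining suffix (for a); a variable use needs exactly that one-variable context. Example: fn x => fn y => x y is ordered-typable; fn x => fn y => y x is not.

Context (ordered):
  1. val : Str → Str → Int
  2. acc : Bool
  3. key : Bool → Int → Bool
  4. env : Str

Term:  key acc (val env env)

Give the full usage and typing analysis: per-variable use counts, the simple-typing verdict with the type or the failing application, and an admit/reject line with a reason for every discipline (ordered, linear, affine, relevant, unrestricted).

variable uses: val=1; acc=1; key=1; env=2
left-to-right use order: key, acc, val, env, env
typing: well-typed at Bool
ordered: ✗, repeated use of env ×2
linear: ✗, repeated use of env ×2
affine: ✗, repeated use of env ×2
relevant: ✓, every one of val, acc, key, env appears
unrestricted: ✓, well-typed at Bool; no restrictions here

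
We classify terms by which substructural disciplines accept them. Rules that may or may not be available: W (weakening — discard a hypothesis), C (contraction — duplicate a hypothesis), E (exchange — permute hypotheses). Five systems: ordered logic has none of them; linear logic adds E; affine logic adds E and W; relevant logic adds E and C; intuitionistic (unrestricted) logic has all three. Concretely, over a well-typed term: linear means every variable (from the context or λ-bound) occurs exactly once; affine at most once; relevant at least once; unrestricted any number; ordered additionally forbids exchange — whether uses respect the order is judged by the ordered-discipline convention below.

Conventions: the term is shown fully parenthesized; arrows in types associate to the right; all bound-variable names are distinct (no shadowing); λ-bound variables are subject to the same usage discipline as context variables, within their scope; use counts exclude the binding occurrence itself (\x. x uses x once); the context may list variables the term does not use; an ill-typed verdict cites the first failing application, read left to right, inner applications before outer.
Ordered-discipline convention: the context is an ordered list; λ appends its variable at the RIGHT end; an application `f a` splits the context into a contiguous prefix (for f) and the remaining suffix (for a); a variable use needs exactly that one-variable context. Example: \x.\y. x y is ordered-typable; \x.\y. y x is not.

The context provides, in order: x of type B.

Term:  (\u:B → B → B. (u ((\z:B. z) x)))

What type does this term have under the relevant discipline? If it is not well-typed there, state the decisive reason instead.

term : (B → B → B) → B → B
counts: x ×1; u [bound] ×1; z [bound] ×1
uses in reading order: u, z, x
typing: well-typed — term : (B → B → B) → B → B
across the five disciplines: ordered ✗ | linear ✓ | affine ✓ | relevant ✓ | unrestricted ✓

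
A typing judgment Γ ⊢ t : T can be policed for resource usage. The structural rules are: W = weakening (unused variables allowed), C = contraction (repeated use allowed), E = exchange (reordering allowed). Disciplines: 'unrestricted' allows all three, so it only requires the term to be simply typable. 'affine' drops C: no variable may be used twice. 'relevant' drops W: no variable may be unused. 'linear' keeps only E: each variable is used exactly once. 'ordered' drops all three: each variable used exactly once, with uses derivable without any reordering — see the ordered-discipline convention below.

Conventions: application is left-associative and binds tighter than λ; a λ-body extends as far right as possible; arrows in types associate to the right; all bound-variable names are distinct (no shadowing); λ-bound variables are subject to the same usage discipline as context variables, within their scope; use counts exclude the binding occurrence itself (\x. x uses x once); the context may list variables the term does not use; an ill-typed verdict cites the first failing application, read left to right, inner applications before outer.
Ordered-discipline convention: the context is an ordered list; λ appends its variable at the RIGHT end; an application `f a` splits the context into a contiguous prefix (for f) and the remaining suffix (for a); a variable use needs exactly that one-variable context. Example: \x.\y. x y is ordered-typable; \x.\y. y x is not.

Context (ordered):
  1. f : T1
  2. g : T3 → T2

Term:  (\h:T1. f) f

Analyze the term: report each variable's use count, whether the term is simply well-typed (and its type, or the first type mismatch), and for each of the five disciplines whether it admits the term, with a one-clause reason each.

variable uses: f=2; g=0; h (bound)=0
left-to-right use order: f, f
typing: well-typed at T1
ordered ✗ (needs contraction — f ×2; g, h left unused)
linear ✗ (needs contraction — f ×2; g, h left unused)
affine ✗ (needs contraction — f ×2)
relevant ✗ (g, h left unused)
unrestricted ✓ (typability at T1 is all that's needed)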